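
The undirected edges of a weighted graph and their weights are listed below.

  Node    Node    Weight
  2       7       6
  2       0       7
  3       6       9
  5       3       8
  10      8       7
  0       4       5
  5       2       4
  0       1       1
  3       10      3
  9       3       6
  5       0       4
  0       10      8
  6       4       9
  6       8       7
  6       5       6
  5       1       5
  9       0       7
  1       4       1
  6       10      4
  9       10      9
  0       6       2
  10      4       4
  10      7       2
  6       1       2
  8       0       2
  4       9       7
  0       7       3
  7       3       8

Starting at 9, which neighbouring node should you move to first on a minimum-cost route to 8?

Candidate routes:
9–4–1–6–0–8: 7+1+2+2+2 = 14
9–0–8: 7+2 = 9
9–4–0–8: 7+5+2 = 14
9–4–1–0–8: 7+1+1+2 = 11
Cheapest is 9–0–8 at 9.
So from 9 the first move is to 0.

0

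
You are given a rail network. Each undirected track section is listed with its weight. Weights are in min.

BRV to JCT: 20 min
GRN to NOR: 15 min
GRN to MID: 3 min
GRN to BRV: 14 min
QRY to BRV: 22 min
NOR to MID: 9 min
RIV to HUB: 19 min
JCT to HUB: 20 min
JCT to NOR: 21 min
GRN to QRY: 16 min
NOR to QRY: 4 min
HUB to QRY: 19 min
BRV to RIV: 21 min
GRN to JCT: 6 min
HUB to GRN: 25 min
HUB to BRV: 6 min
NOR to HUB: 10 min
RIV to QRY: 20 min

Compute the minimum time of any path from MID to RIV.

Settle nodes by increasing distance from MID:
MID: 0
GRN: 3  (via MID)
JCT: 9  (via GRN)
NOR: 9  (via MID)
QRY: 13  (via NOR)
BRV: 17  (via GRN)
HUB: 19  (via NOR)
RIV: 33  (via QRY)
Shortest route: MID → NOR → QRY → RIV = 33 min.

33 min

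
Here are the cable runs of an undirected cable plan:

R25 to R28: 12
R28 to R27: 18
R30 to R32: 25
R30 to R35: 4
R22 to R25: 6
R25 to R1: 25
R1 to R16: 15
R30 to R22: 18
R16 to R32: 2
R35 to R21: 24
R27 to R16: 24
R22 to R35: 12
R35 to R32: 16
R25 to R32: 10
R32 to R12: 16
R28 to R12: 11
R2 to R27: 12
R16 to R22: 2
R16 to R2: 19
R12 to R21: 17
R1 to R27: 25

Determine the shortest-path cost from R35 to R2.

33

Shortest distances from R35:
R35: 0
R30: 4  (via R35)
R22: 12  (via R35)
R16: 14  (via R22)
R32: 16  (via R35)
R25: 18  (via R22)
R21: 24  (via R35)
R1: 29  (via R16)
R28: 30  (via R25)
R12: 32  (via R32)
R2: 33  (via R16)
Shortest route: R35 → R22 → R16 → R2 = 33.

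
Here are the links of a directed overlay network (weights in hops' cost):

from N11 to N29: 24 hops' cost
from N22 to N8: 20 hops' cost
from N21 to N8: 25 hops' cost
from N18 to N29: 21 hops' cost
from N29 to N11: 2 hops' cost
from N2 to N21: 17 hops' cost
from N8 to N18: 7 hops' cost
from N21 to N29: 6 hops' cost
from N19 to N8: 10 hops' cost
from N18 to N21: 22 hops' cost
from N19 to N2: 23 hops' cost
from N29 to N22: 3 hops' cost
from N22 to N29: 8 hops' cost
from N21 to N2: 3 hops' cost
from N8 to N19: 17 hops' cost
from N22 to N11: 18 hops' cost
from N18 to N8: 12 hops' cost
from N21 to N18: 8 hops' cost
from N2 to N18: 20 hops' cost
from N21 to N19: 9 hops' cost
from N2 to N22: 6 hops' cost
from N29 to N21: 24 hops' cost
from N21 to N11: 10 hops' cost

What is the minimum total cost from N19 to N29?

Shortest distances from N19:
N19: 0
N8: 10  (via N19)
N18: 17  (via N8)
N2: 23  (via N19)
N22: 29  (via N2)
N29: 37  (via N22)
Shortest route: N19 → N2 → N22 → N29 = 37 hops' cost.

37 hops' cost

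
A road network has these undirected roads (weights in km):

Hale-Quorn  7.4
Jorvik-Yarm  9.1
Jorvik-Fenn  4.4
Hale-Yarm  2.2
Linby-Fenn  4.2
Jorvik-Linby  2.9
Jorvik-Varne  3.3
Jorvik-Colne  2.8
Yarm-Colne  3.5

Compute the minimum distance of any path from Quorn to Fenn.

20.3 km

Shortest distances from Quorn:
Quorn: 0
Hale: 7.4  (via Quorn)
Yarm: 9.6  (via Hale)
Colne: 13.1  (via Yarm)
Jorvik: 15.9  (via Colne)
Linby: 18.8  (via Jorvik)
Varne: 19.2  (via Jorvik)
Fenn: 20.3  (via Jorvik)
Shortest route: Quorn → Hale → Yarm → Colne → Jorvik → Fenn = 20.3 km.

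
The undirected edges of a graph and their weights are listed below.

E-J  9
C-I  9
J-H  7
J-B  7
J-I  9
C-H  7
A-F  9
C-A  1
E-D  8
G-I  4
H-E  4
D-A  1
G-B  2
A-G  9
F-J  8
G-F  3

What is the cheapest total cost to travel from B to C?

12

Compare a few routes:
B → G → F → A → C: 2+3+9+1 = 15
B → J → H → C: 7+7+7 = 21
B → G → A → C: 2+9+1 = 12
B → G → I → C: 2+4+9 = 15
The minimum is 12 via B → G → A → C.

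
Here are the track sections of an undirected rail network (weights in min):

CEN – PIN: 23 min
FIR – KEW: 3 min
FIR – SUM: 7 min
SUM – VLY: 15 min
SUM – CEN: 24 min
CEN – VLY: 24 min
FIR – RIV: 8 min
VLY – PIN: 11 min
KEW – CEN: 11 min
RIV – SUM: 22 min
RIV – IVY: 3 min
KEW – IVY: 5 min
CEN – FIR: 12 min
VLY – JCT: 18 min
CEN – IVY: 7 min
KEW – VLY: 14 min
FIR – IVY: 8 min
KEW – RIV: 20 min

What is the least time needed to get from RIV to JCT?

40 min

Running Dijkstra from RIV:
RIV: 0
IVY: 3  (via RIV)
KEW: 8  (via IVY)
FIR: 8  (via RIV)
CEN: 10  (via IVY)
SUM: 15  (via FIR)
VLY: 22  (via KEW)
PIN: 33  (via CEN)
JCT: 40  (via VLY)
Shortest route: RIV–IVY–KEW–VLY–JCT = 40 min.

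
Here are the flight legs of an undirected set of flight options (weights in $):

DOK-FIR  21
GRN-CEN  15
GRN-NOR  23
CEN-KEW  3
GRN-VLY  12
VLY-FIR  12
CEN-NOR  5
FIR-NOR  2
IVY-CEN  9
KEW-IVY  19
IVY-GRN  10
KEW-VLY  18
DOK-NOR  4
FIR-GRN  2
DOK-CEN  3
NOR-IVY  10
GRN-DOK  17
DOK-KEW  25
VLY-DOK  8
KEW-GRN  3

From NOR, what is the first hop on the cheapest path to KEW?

FIR

Enumerating some paths:
NOR - CEN - KEW: 5+3 = 8
NOR - FIR - GRN - KEW: 2+2+3 = 7
The minimum is $7 via NOR - FIR - GRN - KEW.
So from NOR the first move is to FIR.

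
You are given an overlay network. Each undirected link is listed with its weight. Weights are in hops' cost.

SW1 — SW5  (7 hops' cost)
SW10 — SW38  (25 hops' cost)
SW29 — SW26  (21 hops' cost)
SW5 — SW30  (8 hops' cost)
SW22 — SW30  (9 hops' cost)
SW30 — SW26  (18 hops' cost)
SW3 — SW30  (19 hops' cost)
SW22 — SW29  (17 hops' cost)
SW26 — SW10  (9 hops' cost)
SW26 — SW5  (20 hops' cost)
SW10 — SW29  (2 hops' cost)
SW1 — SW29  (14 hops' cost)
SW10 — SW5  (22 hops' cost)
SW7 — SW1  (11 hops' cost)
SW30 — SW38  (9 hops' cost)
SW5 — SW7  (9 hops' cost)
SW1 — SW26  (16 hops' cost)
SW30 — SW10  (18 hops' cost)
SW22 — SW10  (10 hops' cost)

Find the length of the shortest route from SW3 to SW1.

34 hops' cost

Compare a few routes:
SW3 → SW30 → SW5 → SW1: 19+8+7 = 34
SW3 → SW30 → SW5 → SW7 → SW1: 19+8+9+11 = 47
The minimum is 34 hops' cost via SW3 → SW30 → SW5 → SW1.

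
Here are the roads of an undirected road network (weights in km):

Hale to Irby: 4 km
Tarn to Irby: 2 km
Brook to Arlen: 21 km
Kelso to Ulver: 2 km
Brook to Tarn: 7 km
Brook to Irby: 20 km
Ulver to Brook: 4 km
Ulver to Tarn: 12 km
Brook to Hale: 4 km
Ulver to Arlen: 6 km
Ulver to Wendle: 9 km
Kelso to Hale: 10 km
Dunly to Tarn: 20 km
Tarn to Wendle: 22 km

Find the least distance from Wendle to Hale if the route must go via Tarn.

26 km

Best Wendle to Tarn: Wendle–Ulver–Brook–Tarn costing 20
Shortest Tarn→Hale: Tarn–Irby–Hale = 6
Total via Tarn: 20 + 6 = 26 km.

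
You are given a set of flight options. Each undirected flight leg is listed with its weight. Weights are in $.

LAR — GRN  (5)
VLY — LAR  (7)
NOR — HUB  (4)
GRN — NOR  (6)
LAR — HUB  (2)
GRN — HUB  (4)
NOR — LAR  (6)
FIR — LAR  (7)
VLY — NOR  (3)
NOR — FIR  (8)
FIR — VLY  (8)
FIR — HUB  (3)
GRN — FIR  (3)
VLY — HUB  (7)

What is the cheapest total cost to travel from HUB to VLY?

Enumerating some paths:
HUB–FIR–VLY: 3+8 = 11
HUB–LAR–VLY: 2+7 = 9
HUB–VLY: 7 = 7
Cheapest is HUB–VLY at $7.

$7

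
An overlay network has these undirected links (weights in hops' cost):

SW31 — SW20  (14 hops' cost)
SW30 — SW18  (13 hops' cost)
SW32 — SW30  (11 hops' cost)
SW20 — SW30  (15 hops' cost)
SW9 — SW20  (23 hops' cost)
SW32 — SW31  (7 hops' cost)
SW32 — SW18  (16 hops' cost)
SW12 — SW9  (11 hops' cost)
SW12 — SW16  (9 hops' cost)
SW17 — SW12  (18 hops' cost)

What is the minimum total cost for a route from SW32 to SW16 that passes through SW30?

Shortest SW32→SW30: SW32–SW30 = 11
Best SW30 to SW16: SW30–SW20–SW9–SW12–SW16 costing 58
Total via SW30: 11 + 58 = 69 hops' cost.

69 hops' cost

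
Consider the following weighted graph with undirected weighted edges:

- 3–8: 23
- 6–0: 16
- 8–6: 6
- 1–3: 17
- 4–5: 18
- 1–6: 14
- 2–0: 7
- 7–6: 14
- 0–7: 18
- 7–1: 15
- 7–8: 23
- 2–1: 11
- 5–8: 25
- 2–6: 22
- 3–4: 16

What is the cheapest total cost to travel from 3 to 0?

35

Settle nodes by increasing distance from 3:
3: 0
4: 16  (via 3)
1: 17  (via 3)
8: 23  (via 3)
2: 28  (via 1)
6: 29  (via 8)
7: 32  (via 1)
5: 34  (via 4)
0: 35  (via 2)
Shortest route: 3–1–2–0 = 35.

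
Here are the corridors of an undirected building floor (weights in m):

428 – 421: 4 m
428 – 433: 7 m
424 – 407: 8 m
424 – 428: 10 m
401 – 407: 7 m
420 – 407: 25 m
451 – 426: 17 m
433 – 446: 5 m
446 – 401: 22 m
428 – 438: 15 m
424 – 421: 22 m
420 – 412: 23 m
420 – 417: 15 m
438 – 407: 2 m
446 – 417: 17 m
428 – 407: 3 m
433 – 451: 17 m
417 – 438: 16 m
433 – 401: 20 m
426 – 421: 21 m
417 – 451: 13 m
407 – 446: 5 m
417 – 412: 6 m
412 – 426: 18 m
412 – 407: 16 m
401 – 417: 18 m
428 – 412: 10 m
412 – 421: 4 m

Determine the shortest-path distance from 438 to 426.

30 m

Candidate routes:
438–407–428–421–412–426: 2+3+4+4+18 = 31
438–407–428–421–426: 2+3+4+21 = 30
The minimum is 30 m via 438–407–428–421–426.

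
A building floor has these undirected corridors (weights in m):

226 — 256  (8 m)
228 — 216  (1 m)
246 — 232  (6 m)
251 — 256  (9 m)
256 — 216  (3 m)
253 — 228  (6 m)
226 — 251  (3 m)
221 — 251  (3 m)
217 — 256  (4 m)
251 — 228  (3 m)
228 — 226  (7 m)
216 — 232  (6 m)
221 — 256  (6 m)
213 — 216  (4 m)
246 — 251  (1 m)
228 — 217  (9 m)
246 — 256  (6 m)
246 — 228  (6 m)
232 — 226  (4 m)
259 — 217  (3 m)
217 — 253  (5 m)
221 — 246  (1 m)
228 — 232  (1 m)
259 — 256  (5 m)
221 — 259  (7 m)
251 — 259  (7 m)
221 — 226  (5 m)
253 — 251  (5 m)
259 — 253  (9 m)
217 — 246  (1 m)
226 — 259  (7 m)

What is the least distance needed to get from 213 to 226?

10 m

Running Dijkstra from 213:
213: 0
216: 4  (via 213)
228: 5  (via 216)
232: 6  (via 228)
256: 7  (via 216)
251: 8  (via 228)
246: 9  (via 251)
226: 10  (via 232)
Shortest route: 213 → 216 → 228 → 232 → 226 = 10 m.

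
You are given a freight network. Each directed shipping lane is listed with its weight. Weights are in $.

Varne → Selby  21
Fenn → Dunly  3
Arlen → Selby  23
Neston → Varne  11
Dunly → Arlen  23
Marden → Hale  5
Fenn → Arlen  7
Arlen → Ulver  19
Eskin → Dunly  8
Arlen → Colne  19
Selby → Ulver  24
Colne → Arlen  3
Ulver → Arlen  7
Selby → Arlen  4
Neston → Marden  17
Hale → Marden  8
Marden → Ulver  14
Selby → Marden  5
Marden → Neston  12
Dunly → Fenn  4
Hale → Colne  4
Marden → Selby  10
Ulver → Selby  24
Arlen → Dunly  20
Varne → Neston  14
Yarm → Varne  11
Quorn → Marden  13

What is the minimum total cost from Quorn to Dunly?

Settle nodes by increasing distance from Quorn:
Quorn: 0
Marden: 13  (via Quorn)
Hale: 18  (via Marden)
Colne: 22  (via Hale)
Selby: 23  (via Marden)
Neston: 25  (via Marden)
Arlen: 25  (via Colne)
Ulver: 27  (via Marden)
Varne: 36  (via Neston)
Dunly: 45  (via Arlen)
Shortest route: Quorn–Marden–Hale–Colne–Arlen–Dunly = $45.

$45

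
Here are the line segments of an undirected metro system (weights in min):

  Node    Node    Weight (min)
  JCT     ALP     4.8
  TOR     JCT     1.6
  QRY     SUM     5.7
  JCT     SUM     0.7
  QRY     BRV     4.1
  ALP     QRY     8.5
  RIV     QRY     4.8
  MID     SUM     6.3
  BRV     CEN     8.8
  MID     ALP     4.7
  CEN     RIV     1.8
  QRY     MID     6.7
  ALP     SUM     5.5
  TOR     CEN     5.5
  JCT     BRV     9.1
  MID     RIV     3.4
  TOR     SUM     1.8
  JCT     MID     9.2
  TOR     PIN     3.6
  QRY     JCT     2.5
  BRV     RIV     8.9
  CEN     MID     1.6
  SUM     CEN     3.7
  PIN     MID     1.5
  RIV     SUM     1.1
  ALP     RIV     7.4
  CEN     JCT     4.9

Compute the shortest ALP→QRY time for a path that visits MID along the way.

11.4 min

Shortest ALP→MID: ALP–MID = 4.7
Best MID to QRY: MID–QRY costing 6.7
Total via MID: 4.7 + 6.7 = 11.4 min.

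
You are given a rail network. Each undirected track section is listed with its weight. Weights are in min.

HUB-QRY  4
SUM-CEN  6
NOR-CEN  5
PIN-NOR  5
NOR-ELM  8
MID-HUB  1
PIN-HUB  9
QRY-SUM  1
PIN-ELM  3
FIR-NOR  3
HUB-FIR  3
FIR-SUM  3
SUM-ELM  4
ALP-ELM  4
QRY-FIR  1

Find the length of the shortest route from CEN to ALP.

14 min

Compare a few routes:
CEN–SUM–ELM–ALP: 6+4+4 = 14
CEN–NOR–ELM–ALP: 5+8+4 = 17
Cheapest is CEN–SUM–ELM–ALP at 14 min.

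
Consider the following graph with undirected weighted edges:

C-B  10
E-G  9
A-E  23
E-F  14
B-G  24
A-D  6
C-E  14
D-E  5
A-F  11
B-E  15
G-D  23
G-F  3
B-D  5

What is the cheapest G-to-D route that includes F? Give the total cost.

Best G to F: G–F costing 3
Shortest F→D: F–A–D = 17
Total via F: 3 + 17 = 20.

20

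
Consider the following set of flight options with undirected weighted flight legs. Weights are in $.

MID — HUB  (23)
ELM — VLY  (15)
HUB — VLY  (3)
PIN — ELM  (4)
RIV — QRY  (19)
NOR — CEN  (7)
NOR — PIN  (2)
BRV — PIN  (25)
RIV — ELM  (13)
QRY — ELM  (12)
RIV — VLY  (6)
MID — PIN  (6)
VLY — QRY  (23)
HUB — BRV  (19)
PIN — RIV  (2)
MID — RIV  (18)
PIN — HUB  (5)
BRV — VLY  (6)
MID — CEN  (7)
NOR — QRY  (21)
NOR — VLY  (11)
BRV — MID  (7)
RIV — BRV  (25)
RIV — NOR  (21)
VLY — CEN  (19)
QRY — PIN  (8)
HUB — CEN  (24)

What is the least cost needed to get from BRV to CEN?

Shortest distances from BRV:
BRV: 0
VLY: 6  (via BRV)
MID: 7  (via BRV)
HUB: 9  (via VLY)
RIV: 12  (via VLY)
PIN: 13  (via MID)
CEN: 14  (via MID)
Shortest route: BRV → MID → CEN = $14.

$14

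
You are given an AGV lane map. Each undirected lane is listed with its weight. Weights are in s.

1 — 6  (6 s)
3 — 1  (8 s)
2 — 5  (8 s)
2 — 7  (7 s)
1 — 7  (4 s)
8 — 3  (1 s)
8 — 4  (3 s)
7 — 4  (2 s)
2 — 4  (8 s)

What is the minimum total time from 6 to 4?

Candidate routes:
6 - 1 - 3 - 8 - 4: 6+8+1+3 = 18
6 - 1 - 7 - 4: 6+4+2 = 12
Cheapest is 6 - 1 - 7 - 4 at 12 s.

12 s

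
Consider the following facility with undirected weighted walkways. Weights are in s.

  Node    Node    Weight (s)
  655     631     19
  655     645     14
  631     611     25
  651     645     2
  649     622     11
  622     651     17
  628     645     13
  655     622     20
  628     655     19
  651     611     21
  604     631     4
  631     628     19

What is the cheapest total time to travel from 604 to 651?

Compare a few routes:
604 → 631 → 628 → 645 → 651: 4+19+13+2 = 38
604 → 631 → 611 → 651: 4+25+21 = 50
604 → 631 → 655 → 628 → 645 → 651: 4+19+19+13+2 = 57
604 → 631 → 655 → 645 → 651: 4+19+14+2 = 39
The minimum is 38 s via 604 → 631 → 628 → 645 → 651.

38 s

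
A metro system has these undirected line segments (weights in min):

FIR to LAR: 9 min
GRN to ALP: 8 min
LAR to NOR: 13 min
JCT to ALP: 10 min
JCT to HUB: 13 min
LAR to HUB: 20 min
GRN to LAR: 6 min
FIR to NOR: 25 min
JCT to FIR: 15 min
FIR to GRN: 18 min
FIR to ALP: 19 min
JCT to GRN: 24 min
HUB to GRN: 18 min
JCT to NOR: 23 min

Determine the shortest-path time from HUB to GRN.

18 min

Compare a few routes:
HUB–GRN: 18 = 18
HUB–LAR–GRN: 20+6 = 26
The minimum is 18 min via HUB–GRN.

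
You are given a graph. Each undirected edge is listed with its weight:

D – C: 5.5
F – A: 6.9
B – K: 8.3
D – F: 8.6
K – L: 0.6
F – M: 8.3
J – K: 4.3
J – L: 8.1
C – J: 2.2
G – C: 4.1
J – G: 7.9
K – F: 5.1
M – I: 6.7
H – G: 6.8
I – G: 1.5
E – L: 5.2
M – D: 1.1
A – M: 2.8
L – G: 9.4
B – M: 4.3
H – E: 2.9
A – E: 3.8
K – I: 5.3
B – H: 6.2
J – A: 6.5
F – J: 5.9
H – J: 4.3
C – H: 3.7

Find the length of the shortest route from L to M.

Enumerating some paths:
L → K → I → M: 0.6+5.3+6.7 = 12.6
L → E → A → M: 5.2+3.8+2.8 = 11.8
Cheapest is L → E → A → M at 11.8.

11.8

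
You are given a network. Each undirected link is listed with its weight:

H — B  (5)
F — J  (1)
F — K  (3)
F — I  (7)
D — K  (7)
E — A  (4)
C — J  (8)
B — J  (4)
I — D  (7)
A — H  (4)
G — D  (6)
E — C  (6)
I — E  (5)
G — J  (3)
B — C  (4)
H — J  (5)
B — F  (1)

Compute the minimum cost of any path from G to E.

Candidate routes:
G → J → F → B → C → E: 3+1+1+4+6 = 15
G → J → H → A → E: 3+5+4+4 = 16
Cheapest is G → J → F → B → C → E at 15.

15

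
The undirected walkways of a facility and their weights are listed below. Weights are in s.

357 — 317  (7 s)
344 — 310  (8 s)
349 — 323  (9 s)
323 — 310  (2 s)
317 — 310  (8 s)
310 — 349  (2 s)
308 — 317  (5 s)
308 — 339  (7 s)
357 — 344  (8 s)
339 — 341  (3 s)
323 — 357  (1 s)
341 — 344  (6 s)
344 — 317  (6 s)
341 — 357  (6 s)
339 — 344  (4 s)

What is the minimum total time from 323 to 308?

Shortest distances from 323:
323: 0
357: 1  (via 323)
310: 2  (via 323)
349: 4  (via 310)
341: 7  (via 357)
317: 8  (via 357)
344: 9  (via 357)
339: 10  (via 341)
308: 13  (via 317)
Shortest route: 323–357–317–308 = 13 s.

13 s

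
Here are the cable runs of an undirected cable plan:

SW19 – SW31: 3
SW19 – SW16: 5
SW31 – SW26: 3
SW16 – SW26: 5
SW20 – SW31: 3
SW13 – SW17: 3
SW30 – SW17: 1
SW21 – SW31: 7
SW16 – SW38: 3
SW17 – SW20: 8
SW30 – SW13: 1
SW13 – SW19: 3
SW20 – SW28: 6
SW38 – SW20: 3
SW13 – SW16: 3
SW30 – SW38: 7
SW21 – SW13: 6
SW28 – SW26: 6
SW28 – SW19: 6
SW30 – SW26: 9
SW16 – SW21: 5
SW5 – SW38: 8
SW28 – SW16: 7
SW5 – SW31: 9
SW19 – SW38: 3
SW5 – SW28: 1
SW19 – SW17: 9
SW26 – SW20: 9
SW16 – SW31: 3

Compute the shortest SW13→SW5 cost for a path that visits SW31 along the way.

Shortest SW13→SW31: SW13–SW16–SW31 = 6
Best SW31 to SW5: SW31–SW5 costing 9
Total via SW31: 6 + 9 = 15.

15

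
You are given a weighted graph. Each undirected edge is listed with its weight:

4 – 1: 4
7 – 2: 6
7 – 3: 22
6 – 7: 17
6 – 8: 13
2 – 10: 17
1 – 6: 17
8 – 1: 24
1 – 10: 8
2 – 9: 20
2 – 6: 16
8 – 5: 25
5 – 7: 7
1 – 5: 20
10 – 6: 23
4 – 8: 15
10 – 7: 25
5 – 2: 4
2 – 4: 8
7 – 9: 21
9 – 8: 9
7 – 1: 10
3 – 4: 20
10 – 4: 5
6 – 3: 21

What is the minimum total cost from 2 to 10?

13

Running Dijkstra from 2:
2: 0
5: 4  (via 2)
7: 6  (via 2)
4: 8  (via 2)
1: 12  (via 4)
10: 13  (via 4)
Shortest route: 2–4–10 = 13.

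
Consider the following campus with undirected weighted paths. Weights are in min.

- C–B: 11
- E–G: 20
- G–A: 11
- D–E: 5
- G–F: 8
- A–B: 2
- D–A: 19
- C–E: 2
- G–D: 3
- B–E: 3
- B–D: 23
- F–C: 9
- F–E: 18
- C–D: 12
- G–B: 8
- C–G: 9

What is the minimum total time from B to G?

Settle nodes by increasing distance from B:
B: 0
A: 2  (via B)
E: 3  (via B)
C: 5  (via E)
D: 8  (via E)
G: 8  (via B)
Shortest route: B → G = 8 min.

8 min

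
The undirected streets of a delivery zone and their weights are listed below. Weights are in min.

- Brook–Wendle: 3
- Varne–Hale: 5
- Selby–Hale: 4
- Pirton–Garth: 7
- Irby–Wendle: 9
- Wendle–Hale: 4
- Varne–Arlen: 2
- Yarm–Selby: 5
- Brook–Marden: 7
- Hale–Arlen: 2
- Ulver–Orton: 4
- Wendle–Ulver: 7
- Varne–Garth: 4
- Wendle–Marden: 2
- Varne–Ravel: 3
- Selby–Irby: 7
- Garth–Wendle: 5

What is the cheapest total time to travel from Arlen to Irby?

13 min

Compare a few routes:
Arlen–Hale–Selby–Irby: 2+4+7 = 13
Arlen–Hale–Wendle–Irby: 2+4+9 = 15
Cheapest is Arlen–Hale–Selby–Irby at 13 min.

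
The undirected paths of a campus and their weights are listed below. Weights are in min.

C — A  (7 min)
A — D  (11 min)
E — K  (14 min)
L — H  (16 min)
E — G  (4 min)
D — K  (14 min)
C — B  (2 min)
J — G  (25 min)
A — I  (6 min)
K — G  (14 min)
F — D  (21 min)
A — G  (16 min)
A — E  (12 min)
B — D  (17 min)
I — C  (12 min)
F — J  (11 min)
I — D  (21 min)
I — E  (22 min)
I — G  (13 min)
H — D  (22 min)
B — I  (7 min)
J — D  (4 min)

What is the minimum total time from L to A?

Candidate routes:
L - H - D - B - C - A: 16+22+17+2+7 = 64
L - H - D - A: 16+22+11 = 49
L - H - D - I - A: 16+22+21+6 = 65
Cheapest is L - H - D - A at 49 min.

49 min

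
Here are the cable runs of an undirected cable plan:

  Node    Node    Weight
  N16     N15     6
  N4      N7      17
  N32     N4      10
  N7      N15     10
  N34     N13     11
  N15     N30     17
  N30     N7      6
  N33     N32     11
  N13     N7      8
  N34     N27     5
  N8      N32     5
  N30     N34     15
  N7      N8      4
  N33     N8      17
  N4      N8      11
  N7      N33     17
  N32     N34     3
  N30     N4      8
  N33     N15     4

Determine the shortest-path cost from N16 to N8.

20

Enumerating some paths:
N16 → N15 → N7 → N8: 6+10+4 = 20
N16 → N15 → N33 → N8: 6+4+17 = 27
N16 → N15 → N33 → N32 → N8: 6+4+11+5 = 26
The minimum is 20 via N16 → N15 → N7 → N8.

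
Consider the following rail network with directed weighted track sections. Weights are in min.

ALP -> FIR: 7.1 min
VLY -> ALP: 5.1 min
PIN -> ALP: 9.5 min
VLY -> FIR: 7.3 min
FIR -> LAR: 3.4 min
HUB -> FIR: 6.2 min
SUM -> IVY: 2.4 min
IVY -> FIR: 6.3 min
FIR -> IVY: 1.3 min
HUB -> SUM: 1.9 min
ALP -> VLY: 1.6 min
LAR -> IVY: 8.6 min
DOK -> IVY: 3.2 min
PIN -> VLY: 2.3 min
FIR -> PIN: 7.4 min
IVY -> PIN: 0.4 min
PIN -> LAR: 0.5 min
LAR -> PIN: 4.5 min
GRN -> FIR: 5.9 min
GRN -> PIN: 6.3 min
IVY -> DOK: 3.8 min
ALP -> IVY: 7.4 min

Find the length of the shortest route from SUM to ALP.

10.2 min

Settle nodes by increasing distance from SUM:
SUM: 0
IVY: 2.4  (via SUM)
PIN: 2.8  (via IVY)
LAR: 3.3  (via PIN)
VLY: 5.1  (via PIN)
DOK: 6.2  (via IVY)
FIR: 8.7  (via IVY)
ALP: 10.2  (via VLY)
Shortest route: SUM → IVY → PIN → VLY → ALP = 10.2 min.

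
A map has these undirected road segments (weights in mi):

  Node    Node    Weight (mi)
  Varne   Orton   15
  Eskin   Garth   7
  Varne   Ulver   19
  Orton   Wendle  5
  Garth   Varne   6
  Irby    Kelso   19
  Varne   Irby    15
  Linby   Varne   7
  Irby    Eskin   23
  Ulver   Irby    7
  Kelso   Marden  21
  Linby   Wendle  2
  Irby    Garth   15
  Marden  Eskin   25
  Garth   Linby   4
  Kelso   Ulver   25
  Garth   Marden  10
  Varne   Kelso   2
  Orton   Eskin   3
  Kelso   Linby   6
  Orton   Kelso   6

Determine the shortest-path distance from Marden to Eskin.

17 mi

Running Dijkstra from Marden:
Marden: 0
Garth: 10  (via Marden)
Linby: 14  (via Garth)
Wendle: 16  (via Linby)
Varne: 16  (via Garth)
Eskin: 17  (via Garth)
Shortest route: Marden → Garth → Eskin = 17 mi.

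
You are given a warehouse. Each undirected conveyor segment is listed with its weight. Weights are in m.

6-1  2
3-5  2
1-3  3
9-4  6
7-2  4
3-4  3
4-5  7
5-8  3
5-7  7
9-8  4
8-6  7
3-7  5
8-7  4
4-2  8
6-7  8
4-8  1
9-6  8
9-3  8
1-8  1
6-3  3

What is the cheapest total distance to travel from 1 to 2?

Running Dijkstra from 1:
1: 0
8: 1  (via 1)
4: 2  (via 8)
6: 2  (via 1)
3: 3  (via 1)
5: 4  (via 8)
7: 5  (via 8)
9: 5  (via 8)
2: 9  (via 7)
Shortest route: 1–8–7–2 = 9 m.

9 m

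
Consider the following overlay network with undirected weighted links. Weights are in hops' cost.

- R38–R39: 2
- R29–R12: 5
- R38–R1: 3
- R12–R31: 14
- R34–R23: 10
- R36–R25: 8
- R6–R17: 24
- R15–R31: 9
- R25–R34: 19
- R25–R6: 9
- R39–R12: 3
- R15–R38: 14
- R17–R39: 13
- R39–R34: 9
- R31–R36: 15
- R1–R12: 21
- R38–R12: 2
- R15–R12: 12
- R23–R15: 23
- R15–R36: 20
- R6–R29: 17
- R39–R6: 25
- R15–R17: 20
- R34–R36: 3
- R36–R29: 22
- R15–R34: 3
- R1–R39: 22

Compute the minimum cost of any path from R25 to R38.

22 hops' cost

Running Dijkstra from R25:
R25: 0
R36: 8  (via R25)
R6: 9  (via R25)
R34: 11  (via R36)
R15: 14  (via R34)
R39: 20  (via R34)
R23: 21  (via R34)
R38: 22  (via R39)
Shortest route: R25 → R36 → R34 → R39 → R38 = 22 hops' cost.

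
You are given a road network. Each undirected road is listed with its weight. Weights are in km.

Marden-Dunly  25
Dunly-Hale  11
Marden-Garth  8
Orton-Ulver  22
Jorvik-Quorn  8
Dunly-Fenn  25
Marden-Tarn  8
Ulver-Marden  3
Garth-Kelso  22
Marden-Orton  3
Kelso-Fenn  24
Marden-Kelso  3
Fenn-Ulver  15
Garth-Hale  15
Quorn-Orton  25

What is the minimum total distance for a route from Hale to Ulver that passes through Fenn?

51 km

Best Hale to Fenn: Hale → Dunly → Fenn costing 36
Best Fenn to Ulver: Fenn → Ulver costing 15
Total via Fenn: 36 + 15 = 51 km.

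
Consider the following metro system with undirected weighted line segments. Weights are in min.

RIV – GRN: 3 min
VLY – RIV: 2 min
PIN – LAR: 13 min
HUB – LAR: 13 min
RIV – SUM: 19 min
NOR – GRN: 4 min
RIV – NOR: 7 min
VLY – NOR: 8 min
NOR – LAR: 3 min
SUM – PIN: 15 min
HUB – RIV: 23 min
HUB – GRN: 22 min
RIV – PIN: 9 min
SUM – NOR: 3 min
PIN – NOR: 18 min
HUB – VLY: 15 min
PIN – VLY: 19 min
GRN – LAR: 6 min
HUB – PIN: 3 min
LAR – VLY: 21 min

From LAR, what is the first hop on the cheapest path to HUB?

Enumerating some paths:
LAR–PIN–HUB: 13+3 = 16
LAR–GRN–RIV–PIN–HUB: 6+3+9+3 = 21
LAR–HUB: 13 = 13
The minimum is 13 min via LAR–HUB.
So from LAR the first move is to HUB.

HUB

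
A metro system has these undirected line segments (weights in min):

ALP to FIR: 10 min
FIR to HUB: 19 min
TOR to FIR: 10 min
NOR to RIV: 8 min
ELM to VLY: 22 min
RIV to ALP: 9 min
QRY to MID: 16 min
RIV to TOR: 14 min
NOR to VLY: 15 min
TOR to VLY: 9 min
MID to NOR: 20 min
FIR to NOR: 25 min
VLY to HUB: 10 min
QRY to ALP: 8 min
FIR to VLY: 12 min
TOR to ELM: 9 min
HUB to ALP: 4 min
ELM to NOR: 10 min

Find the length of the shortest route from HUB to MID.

Candidate routes:
HUB - ALP - RIV - NOR - MID: 4+9+8+20 = 41
HUB - ALP - QRY - MID: 4+8+16 = 28
HUB - VLY - NOR - MID: 10+15+20 = 45
The minimum is 28 min via HUB - ALP - QRY - MID.

28 min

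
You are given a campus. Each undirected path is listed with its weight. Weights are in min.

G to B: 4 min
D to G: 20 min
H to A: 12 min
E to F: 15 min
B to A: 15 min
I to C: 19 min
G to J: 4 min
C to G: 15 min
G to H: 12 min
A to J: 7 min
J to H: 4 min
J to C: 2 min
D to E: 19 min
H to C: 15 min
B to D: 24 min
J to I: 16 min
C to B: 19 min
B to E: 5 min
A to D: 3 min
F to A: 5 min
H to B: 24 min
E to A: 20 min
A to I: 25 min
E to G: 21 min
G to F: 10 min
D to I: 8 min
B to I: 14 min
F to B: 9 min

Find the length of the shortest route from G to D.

Running Dijkstra from G:
G: 0
B: 4  (via G)
J: 4  (via G)
C: 6  (via J)
H: 8  (via J)
E: 9  (via B)
F: 10  (via G)
A: 11  (via J)
D: 14  (via A)
Shortest route: G → J → A → D = 14 min.

14 min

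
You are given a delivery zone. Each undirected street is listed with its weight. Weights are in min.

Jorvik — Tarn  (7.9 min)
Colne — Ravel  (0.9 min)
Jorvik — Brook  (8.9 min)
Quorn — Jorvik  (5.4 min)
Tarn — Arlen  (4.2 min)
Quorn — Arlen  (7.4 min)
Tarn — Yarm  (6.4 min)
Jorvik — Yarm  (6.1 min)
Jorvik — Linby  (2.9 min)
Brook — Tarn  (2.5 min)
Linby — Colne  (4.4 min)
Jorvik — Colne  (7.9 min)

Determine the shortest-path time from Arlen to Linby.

Running Dijkstra from Arlen:
Arlen: 0
Tarn: 4.2  (via Arlen)
Brook: 6.7  (via Tarn)
Quorn: 7.4  (via Arlen)
Yarm: 10.6  (via Tarn)
Jorvik: 12.1  (via Tarn)
Linby: 15  (via Jorvik)
Shortest route: Arlen–Tarn–Jorvik–Linby = 15 min.

15 min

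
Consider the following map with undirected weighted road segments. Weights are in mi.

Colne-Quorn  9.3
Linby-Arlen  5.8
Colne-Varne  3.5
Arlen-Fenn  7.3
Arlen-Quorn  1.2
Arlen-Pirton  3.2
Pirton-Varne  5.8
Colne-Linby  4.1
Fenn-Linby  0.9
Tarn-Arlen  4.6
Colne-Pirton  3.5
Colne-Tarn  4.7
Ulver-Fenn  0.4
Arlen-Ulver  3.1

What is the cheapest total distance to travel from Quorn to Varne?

10.2 mi

Shortest distances from Quorn:
Quorn: 0
Arlen: 1.2  (via Quorn)
Ulver: 4.3  (via Arlen)
Pirton: 4.4  (via Arlen)
Fenn: 4.7  (via Ulver)
Linby: 5.6  (via Fenn)
Tarn: 5.8  (via Arlen)
Colne: 7.9  (via Pirton)
Varne: 10.2  (via Pirton)
Shortest route: Quorn → Arlen → Pirton → Varne = 10.2 mi.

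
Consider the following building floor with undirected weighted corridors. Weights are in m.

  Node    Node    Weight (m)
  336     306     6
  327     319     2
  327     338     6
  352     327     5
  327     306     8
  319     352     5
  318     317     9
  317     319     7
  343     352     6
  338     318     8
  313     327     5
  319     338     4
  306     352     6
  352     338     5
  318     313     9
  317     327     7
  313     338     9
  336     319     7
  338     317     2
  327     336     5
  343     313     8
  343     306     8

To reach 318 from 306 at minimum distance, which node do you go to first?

Enumerating some paths:
306–327–319–338–318: 8+2+4+8 = 22
306–352–338–317–318: 6+5+2+9 = 22
306–352–338–318: 6+5+8 = 19
306–327–338–318: 8+6+8 = 22
Cheapest is 306–352–338–318 at 19 m.
So from 306 the first move is to 352.

352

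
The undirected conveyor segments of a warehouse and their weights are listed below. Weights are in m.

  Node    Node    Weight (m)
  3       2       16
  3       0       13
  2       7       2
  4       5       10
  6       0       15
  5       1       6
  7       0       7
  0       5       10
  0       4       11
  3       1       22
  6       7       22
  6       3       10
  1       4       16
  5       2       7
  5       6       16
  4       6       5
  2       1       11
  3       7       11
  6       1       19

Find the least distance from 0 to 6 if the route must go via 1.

Best 0 to 1: 0–5–1 costing 16
Best 1 to 6: 1–6 costing 19
Total via 1: 16 + 19 = 35 m.

35 m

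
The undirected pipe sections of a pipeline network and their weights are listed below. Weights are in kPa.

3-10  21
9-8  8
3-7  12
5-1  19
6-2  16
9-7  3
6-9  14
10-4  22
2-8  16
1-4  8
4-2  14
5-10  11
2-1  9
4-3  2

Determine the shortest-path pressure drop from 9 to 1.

Shortest distances from 9:
9: 0
7: 3  (via 9)
8: 8  (via 9)
6: 14  (via 9)
3: 15  (via 7)
4: 17  (via 3)
2: 24  (via 8)
1: 25  (via 4)
Shortest route: 9–7–3–4–1 = 25 kPa.

25 kPa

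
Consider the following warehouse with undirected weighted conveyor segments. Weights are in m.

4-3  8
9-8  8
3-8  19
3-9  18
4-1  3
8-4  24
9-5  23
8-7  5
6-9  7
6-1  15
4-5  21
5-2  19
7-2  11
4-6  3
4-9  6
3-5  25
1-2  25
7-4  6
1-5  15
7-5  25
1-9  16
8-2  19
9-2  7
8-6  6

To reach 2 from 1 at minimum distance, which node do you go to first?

4

Candidate routes:
1 → 4 → 7 → 2: 3+6+11 = 20
1 → 4 → 6 → 9 → 2: 3+3+7+7 = 20
1 → 4 → 9 → 2: 3+6+7 = 16
The minimum is 16 m via 1 → 4 → 9 → 2.
So from 1 the first move is to 4.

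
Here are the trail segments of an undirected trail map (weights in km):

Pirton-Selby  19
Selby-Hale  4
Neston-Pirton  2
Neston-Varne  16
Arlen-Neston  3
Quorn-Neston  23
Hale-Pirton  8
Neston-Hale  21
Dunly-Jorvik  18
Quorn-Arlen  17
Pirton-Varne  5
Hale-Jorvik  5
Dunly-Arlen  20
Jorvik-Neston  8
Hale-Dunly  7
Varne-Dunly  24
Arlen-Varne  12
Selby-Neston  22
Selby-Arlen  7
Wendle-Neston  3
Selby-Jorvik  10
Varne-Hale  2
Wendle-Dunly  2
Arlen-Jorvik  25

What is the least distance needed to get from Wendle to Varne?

Compare a few routes:
Wendle → Neston → Pirton → Varne: 3+2+5 = 10
Wendle → Dunly → Hale → Varne: 2+7+2 = 11
The minimum is 10 km via Wendle → Neston → Pirton → Varne.

10 km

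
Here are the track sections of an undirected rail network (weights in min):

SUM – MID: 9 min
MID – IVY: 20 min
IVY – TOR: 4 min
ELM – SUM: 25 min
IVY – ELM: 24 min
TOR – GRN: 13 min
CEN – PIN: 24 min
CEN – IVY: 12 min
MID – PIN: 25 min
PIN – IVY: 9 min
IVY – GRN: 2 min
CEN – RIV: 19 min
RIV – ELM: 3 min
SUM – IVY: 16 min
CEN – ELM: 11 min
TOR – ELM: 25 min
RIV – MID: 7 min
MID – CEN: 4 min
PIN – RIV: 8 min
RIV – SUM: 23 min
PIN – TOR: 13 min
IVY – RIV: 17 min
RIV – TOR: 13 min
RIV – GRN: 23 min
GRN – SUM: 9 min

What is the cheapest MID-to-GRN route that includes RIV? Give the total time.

Shortest MID→RIV: MID–RIV = 7
Shortest RIV→GRN: RIV–IVY–GRN = 19
Total via RIV: 7 + 19 = 26 min.

26 min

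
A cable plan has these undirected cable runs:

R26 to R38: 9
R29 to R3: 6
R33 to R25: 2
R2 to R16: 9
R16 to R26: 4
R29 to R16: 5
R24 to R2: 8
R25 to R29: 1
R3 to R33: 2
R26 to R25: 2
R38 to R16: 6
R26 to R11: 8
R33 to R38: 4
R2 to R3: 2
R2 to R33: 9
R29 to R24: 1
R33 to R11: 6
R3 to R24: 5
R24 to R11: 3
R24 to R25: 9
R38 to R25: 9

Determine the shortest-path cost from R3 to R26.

6

Candidate routes:
R3–R24–R29–R25–R26: 5+1+1+2 = 9
R3–R29–R25–R26: 6+1+2 = 9
R3–R33–R25–R26: 2+2+2 = 6
R3–R33–R25–R29–R16–R26: 2+2+1+5+4 = 14
Cheapest is R3–R33–R25–R26 at 6.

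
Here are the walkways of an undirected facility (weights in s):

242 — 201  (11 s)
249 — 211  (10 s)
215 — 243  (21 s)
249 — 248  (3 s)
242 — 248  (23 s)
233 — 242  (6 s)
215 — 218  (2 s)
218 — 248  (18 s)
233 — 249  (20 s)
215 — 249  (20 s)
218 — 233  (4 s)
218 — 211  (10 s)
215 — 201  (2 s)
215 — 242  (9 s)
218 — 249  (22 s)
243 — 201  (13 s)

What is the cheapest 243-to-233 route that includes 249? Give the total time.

Shortest 243→249: 243–201–215–249 = 35
Best 249 to 233: 249–233 costing 20
Total via 249: 35 + 20 = 55 s.

55 s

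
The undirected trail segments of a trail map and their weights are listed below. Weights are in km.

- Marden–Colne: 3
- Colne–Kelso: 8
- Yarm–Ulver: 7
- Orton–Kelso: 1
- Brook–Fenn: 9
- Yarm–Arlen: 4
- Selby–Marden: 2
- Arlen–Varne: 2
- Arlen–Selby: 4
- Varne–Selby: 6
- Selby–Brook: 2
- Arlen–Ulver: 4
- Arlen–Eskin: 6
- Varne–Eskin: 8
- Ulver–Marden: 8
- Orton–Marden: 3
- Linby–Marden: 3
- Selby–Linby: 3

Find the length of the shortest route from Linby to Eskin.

Enumerating some paths:
Linby - Marden - Selby - Arlen - Eskin: 3+2+4+6 = 15
Linby - Selby - Arlen - Eskin: 3+4+6 = 13
Cheapest is Linby - Selby - Arlen - Eskin at 13 km.

13 km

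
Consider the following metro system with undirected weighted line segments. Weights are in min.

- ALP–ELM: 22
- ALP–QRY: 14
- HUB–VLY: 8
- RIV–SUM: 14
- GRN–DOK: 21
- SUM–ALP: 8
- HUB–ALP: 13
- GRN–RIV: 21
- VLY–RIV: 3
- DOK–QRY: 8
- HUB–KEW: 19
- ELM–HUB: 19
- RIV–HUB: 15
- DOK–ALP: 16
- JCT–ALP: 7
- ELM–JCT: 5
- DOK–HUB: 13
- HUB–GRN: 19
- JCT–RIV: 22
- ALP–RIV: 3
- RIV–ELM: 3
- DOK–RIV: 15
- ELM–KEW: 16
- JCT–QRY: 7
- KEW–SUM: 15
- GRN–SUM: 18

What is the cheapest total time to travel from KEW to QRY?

Candidate routes:
KEW - ELM - RIV - ALP - JCT - QRY: 16+3+3+7+7 = 36
KEW - ELM - JCT - QRY: 16+5+7 = 28
The minimum is 28 min via KEW - ELM - JCT - QRY.

28 min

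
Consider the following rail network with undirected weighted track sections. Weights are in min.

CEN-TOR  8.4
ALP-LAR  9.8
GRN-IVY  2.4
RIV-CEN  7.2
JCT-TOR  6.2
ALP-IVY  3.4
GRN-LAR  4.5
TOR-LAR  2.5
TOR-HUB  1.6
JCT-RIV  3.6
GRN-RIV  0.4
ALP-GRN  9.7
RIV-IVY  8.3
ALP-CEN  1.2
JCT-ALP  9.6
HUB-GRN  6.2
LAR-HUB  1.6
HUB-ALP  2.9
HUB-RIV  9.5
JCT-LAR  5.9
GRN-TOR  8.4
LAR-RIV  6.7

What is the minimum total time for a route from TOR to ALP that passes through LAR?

Best TOR to LAR: TOR–LAR costing 2.5
Shortest LAR→ALP: LAR–HUB–ALP = 4.5
Total via LAR: 2.5 + 4.5 = 7 min.

7 min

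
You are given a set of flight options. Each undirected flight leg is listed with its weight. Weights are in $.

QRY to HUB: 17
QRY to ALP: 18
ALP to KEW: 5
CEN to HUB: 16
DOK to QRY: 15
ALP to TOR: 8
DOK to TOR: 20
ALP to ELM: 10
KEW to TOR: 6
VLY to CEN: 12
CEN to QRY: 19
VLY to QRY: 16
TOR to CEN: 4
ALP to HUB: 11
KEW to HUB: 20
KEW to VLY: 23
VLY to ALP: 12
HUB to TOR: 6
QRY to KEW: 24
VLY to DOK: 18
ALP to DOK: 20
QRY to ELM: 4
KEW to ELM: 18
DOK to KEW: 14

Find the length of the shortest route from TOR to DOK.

Running Dijkstra from TOR:
TOR: 0
CEN: 4  (via TOR)
KEW: 6  (via TOR)
HUB: 6  (via TOR)
ALP: 8  (via TOR)
VLY: 16  (via CEN)
ELM: 18  (via ALP)
DOK: 20  (via TOR)
Shortest route: TOR → DOK = $20.

$20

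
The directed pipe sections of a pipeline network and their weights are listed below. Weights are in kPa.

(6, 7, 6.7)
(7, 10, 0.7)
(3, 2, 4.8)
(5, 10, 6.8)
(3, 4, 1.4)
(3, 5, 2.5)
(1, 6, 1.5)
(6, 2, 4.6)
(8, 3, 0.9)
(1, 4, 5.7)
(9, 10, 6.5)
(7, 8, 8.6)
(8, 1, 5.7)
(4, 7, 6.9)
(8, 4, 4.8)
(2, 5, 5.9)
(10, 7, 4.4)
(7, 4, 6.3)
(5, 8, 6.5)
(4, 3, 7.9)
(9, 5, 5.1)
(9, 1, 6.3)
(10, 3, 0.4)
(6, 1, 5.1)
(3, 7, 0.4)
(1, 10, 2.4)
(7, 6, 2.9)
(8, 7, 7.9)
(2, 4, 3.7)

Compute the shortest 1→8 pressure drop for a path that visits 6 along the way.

Shortest 1→6: 1 → 6 = 1.5
Best 6 to 8: 6 → 7 → 8 costing 15.3
Total via 6: 1.5 + 15.3 = 16.8 kPa.

16.8 kPa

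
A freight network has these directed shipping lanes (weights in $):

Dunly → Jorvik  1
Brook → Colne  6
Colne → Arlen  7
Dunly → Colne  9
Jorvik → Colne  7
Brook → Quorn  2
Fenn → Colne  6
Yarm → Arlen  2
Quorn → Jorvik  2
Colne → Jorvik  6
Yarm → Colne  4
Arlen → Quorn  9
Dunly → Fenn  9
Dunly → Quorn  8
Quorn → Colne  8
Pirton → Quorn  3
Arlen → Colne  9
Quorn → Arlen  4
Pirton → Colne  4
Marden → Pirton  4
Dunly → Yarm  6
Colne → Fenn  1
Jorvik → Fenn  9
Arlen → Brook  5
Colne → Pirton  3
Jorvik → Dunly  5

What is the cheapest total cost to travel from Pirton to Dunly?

$10

Compare a few routes:
Pirton - Quorn - Colne - Jorvik - Dunly: 3+8+6+5 = 22
Pirton - Colne - Jorvik - Dunly: 4+6+5 = 15
Pirton - Colne - Arlen - Brook - Quorn - Jorvik - Dunly: 4+7+5+2+2+5 = 25
Pirton - Quorn - Jorvik - Dunly: 3+2+5 = 10
The minimum is $10 via Pirton - Quorn - Jorvik - Dunly.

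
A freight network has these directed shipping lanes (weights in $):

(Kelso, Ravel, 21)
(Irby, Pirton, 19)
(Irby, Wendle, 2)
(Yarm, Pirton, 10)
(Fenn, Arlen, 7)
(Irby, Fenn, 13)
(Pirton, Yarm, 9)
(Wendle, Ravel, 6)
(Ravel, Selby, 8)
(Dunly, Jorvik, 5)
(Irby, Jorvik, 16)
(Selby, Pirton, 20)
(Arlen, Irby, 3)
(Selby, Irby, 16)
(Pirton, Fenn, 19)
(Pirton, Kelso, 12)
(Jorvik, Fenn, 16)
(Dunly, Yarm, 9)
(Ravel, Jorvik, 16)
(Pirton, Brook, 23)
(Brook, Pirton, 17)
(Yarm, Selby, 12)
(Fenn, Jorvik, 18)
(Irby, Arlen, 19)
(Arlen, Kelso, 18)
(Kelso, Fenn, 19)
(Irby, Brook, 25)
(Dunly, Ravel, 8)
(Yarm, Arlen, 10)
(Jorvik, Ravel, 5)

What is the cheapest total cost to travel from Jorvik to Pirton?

$33

Running Dijkstra from Jorvik:
Jorvik: 0
Ravel: 5  (via Jorvik)
Selby: 13  (via Ravel)
Fenn: 16  (via Jorvik)
Arlen: 23  (via Fenn)
Irby: 26  (via Arlen)
Wendle: 28  (via Irby)
Pirton: 33  (via Selby)
Shortest route: Jorvik–Ravel–Selby–Pirton = $33.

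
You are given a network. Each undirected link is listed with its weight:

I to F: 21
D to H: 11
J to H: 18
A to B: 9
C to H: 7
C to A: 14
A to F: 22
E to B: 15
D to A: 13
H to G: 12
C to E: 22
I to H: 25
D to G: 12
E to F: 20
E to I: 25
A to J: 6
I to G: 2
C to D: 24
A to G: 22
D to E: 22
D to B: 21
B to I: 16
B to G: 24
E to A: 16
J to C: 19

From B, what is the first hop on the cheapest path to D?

Compare a few routes:
B–A–D: 9+13 = 22
B–D: 21 = 21
B–G–D: 24+12 = 36
B–I–G–D: 16+2+12 = 30
The minimum is 21 via B–D.
So from B the first move is to D.

D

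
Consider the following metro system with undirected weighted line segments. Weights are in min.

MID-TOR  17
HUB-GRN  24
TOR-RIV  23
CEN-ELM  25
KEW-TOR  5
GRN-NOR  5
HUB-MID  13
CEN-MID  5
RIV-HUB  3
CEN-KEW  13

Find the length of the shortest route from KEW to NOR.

Shortest distances from KEW:
KEW: 0
TOR: 5  (via KEW)
CEN: 13  (via KEW)
MID: 18  (via CEN)
RIV: 28  (via TOR)
HUB: 31  (via MID)
ELM: 38  (via CEN)
GRN: 55  (via HUB)
NOR: 60  (via GRN)
Shortest route: KEW–CEN–MID–HUB–GRN–NOR = 60 min.

60 min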